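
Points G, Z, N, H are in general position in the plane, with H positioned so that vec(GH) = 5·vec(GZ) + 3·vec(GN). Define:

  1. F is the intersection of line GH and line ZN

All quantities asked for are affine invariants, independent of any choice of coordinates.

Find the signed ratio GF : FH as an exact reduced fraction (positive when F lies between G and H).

Choose coordinates G = (0, 0), Z = (1, 0), N = (0, 1), H = (5, 3).
1. F is the intersection of line GH and line ZN ⇒ F = (5/8, 3/8)
F = G + t·(H−G) with t = 1/8, so GF:FH = t:(1−t) = 1/8:7/8

GF:FH = 1/7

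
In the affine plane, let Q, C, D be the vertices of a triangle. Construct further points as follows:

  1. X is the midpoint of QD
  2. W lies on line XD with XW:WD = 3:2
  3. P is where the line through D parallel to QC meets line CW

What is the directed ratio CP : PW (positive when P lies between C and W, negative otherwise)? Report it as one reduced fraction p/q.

CP:PW = -5

Assign Q = (0, 0), C = (1, 0), D = (0, 1) — the answer is frame-independent, so this choice is without loss of generality.
1. X is the midpoint of QD ⇒ X = (0, 1/2)
2. W lies on line XD with XW:WD = 3:2 ⇒ W = (0, 4/5)
3. P is where the line through D parallel to QC meets line CW ⇒ P = (-1/4, 1)
P = C + t·(W−C) with t = 5/4, so CP:PW = t:(1−t) = 5/4:-1/4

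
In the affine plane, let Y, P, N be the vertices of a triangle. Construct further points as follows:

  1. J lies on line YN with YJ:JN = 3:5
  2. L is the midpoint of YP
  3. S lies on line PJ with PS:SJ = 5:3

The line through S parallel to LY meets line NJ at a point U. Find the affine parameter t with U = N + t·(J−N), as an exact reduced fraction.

Work in coordinates with Y = (0, 0), P = (1, 0), N = (0, 1).
1. J lies on line YN with YJ:JN = 3:5 ⇒ J = (0, 3/8)
2. L is the midpoint of YP ⇒ L = (1/2, 0)
3. S lies on line PJ with PS:SJ = 5:3 ⇒ S = (3/8, 15/64)
through S parallel to LY: direction (-1/2, 0); meets NJ at U = (0, 15/64)
U = N + t·(J−N) with t = 49/40

t = 49/40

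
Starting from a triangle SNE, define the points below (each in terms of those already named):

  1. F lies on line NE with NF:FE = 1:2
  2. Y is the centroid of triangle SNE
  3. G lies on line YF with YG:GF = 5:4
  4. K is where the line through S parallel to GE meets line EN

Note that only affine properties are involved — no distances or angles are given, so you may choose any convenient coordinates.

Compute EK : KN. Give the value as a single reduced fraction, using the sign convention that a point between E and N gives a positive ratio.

EK:KN = -7/9

Assign S = (0, 0), N = (1, 0), E = (0, 1) — the answer is frame-independent, so this choice is without loss of generality.
1. F lies on line NE with NF:FE = 1:2 ⇒ F = (2/3, 1/3)
2. Y is the centroid of triangle SNE ⇒ Y = (1/3, 1/3)
3. G lies on line YF with YG:GF = 5:4 ⇒ G = (14/27, 1/3)
4. K is where the line through S parallel to GE meets line EN ⇒ K = (-7/2, 9/2)
K = E + t·(N−E) with t = -7/2, so EK:KN = t:(1−t) = -7/2:9/2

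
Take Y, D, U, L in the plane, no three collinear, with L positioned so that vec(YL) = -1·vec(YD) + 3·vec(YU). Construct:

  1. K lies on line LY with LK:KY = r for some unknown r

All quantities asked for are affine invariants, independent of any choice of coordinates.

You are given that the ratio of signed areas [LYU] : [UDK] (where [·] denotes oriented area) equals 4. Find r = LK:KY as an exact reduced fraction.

r = 3/5

Work in coordinates with Y = (0, 0), D = (1, 0), U = (0, 1), L = (-1, 3).
1. With LK:KY = r, write λ = r/(r+1) so K = L + λ·(Y−L); K is affine-linear in λ
Every point depending on K is an affine combination of K and λ-independent points, so each such coordinate is linear in λ; the λ² term in each signed area is a multiple of (Y−L)×(Y−L) = 0, so 2·[LYU] and 2·[UDK] are each linear in λ. Evaluating at λ=0 and λ=1:
  2·[LYU] = 1,   2·[UDK] = -2·λ + 1
So [LYU]:[UDK] = (1) / (-2·λ + 1). Setting this equal to 4:
  1 = 4·(-2·λ + 1)  ⇒  λ = 3/8
Then r = λ/(1−λ) = (3/8)/(5/8) = 3/5. Check: with r = 3/5, K = (-5/8, 15/8) and [LYU]:[UDK] = 4 as required.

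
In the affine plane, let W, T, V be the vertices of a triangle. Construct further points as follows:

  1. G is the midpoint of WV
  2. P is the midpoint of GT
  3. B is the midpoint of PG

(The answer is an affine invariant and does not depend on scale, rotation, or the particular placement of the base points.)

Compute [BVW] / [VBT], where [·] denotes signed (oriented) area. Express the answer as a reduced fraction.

Set W = (0, 0), T = (1, 0), V = (0, 1); any affine frame gives the same invariant.
1. G is the midpoint of WV ⇒ G = (0, 1/2)
2. P is the midpoint of GT ⇒ P = (1/2, 1/4)
3. B is the midpoint of PG ⇒ B = (1/4, 3/8)
2·[BVW] = 1/4, 2·[VBT] = 3/8
[BVW]:[VBT] = 1/4:3/8 = 2/3

[BVW]:[VBT] = 2/3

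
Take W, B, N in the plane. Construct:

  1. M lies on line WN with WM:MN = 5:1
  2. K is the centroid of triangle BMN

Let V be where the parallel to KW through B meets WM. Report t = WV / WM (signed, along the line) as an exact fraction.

t = -11/5

Set W = (0, 0), B = (1, 0), N = (0, 1); any affine frame gives the same invariant.
1. M lies on line WN with WM:MN = 5:1 ⇒ M = (0, 5/6)
2. K is the centroid of triangle BMN ⇒ K = (1/3, 11/18)
through B parallel to KW: direction (-1/3, -11/18); meets WM at V = (0, -11/6)
V = W + t·(M−W) with t = -11/5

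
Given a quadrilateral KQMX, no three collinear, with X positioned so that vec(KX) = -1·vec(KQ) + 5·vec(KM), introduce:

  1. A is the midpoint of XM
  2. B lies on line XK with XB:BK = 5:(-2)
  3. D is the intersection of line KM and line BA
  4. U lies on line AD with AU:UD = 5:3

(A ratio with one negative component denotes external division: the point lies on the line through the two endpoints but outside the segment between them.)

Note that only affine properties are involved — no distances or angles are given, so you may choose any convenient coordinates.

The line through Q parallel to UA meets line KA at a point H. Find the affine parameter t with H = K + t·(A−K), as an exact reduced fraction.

t = 19

Work in coordinates with K = (0, 0), Q = (1, 0), M = (0, 1), X = (-1, 5).
1. A is the midpoint of XM ⇒ A = (-1/2, 3)
2. B lies on line XK with XB:BK = 5:(-2) ⇒ B = (2/3, -10/3)
3. D is the intersection of line KM and line BA ⇒ D = (0, 2/7)
4. U lies on line AD with AU:UD = 5:3 ⇒ U = (-3/16, 73/56)
through Q parallel to UA: direction (-5/16, 95/56); meets KA at H = (-19/2, 57)
H = K + t·(A−K) with t = 19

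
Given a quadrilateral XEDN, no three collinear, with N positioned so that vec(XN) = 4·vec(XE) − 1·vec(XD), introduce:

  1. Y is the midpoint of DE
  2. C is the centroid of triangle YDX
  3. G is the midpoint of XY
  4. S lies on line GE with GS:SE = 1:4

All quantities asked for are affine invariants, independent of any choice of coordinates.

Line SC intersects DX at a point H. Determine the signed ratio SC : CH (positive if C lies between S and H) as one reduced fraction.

Set X = (0, 0), E = (1, 0), D = (0, 1), N = (4, -1); any affine frame gives the same invariant.
1. Y is the midpoint of DE ⇒ Y = (1/2, 1/2)
2. C is the centroid of triangle YDX ⇒ C = (1/6, 1/2)
3. G is the midpoint of XY ⇒ G = (1/4, 1/4)
4. S lies on line GE with GS:SE = 1:4 ⇒ S = (2/5, 1/5)
line SC meets DX at H = (0, 5/7)
C = S + t·(H−S) with t = 7/12, so SC:CH = 7/12:5/12

SC:CH = 7/5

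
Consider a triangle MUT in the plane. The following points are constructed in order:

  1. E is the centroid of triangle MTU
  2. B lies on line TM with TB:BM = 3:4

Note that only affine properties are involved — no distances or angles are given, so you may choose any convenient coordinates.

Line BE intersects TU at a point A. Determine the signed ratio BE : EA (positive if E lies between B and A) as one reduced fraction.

Work in coordinates with M = (0, 0), U = (1, 0), T = (0, 1).
1. E is the centroid of triangle MTU ⇒ E = (1/3, 1/3)
2. B lies on line TM with TB:BM = 3:4 ⇒ B = (0, 4/7)
line BE meets TU at A = (3/2, -1/2)
E = B + t·(A−B) with t = 2/9, so BE:EA = 2/9:7/9

BE:EA = 2/7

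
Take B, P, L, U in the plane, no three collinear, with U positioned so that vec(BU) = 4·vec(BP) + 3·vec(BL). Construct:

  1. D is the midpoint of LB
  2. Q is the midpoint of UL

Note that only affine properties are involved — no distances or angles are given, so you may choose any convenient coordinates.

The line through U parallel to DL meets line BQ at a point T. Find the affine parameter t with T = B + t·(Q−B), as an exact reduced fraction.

Choose coordinates B = (0, 0), P = (1, 0), L = (0, 1), U = (4, 3).
1. D is the midpoint of LB ⇒ D = (0, 1/2)
2. Q is the midpoint of UL ⇒ Q = (2, 2)
through U parallel to DL: direction (0, 1/2); meets BQ at T = (4, 4)
T = B + t·(Q−B) with t = 2

t = 2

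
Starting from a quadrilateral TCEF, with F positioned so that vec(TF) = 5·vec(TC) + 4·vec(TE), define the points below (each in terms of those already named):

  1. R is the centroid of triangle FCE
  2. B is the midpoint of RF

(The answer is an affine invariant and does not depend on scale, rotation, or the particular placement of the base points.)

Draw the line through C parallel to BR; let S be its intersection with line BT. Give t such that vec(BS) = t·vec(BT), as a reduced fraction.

t = 8

Set T = (0, 0), C = (1, 0), E = (0, 1), F = (5, 4); any affine frame gives the same invariant.
1. R is the centroid of triangle FCE ⇒ R = (2, 5/3)
2. B is the midpoint of RF ⇒ B = (7/2, 17/6)
through C parallel to BR: direction (-3/2, -7/6); meets BT at S = (-49/2, -119/6)
S = B + t·(T−B) with t = 8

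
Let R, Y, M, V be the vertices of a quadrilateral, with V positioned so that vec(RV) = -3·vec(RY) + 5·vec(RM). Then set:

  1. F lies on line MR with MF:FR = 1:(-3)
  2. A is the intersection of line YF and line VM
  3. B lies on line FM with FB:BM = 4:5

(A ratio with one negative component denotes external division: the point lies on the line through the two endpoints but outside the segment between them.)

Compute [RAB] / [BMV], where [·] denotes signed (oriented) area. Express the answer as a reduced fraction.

[RAB]:[BMV] = -23/5

Choose coordinates R = (0, 0), Y = (1, 0), M = (0, 1), V = (-3, 5).
1. F lies on line MR with MF:FR = 1:(-3) ⇒ F = (0, 3/2)
2. A is the intersection of line YF and line VM ⇒ A = (3, -3)
3. B lies on line FM with FB:BM = 4:5 ⇒ B = (0, 23/18)
2·[RAB] = 23/6, 2·[BMV] = -5/6
[RAB]:[BMV] = 23/6:-5/6 = -23/5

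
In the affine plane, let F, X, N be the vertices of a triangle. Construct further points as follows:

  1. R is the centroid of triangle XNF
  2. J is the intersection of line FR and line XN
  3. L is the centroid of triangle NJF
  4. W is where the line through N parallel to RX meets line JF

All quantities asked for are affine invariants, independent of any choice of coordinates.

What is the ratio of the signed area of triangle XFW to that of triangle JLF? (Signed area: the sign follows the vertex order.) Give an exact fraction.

Choose coordinates F = (0, 0), X = (1, 0), N = (0, 1).
1. R is the centroid of triangle XNF ⇒ R = (1/3, 1/3)
2. J is the intersection of line FR and line XN ⇒ J = (1/2, 1/2)
3. L is the centroid of triangle NJF ⇒ L = (1/6, 1/2)
4. W is where the line through N parallel to RX meets line JF ⇒ W = (2/3, 2/3)
2·[XFW] = -2/3, 2·[JLF] = 1/6
[XFW]:[JLF] = -2/3:1/6 = -4

[XFW]:[JLF] = -4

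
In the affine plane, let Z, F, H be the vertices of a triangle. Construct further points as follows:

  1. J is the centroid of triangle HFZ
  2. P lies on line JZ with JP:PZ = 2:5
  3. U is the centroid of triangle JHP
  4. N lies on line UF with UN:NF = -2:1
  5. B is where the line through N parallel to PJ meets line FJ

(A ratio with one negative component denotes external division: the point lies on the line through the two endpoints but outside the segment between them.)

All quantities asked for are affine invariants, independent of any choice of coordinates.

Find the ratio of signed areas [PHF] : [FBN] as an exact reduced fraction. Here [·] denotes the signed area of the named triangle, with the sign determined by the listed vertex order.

Work in coordinates with Z = (0, 0), F = (1, 0), H = (0, 1).
1. J is the centroid of triangle HFZ ⇒ J = (1/3, 1/3)
2. P lies on line JZ with JP:PZ = 2:5 ⇒ P = (5/21, 5/21)
3. U is the centroid of triangle JHP ⇒ U = (4/21, 11/21)
4. N lies on line UF with UN:NF = -2:1 ⇒ N = (38/21, -11/21)
5. B is where the line through N parallel to PJ meets line FJ ⇒ B = (17/9, -4/9)
2·[PHF] = -11/21, 2·[FBN] = -20/189
[PHF]:[FBN] = -11/21:-20/189 = 99/20

[PHF]:[FBN] = 99/20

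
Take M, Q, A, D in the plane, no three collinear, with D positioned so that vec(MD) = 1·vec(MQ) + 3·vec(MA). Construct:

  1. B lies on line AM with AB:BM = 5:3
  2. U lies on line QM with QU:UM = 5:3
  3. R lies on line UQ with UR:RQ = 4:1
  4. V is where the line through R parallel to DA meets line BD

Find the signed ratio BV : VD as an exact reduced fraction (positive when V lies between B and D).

Choose coordinates M = (0, 0), Q = (1, 0), A = (0, 1), D = (1, 3).
1. B lies on line AM with AB:BM = 5:3 ⇒ B = (0, 3/8)
2. U lies on line QM with QU:UM = 5:3 ⇒ U = (3/8, 0)
3. R lies on line UQ with UR:RQ = 4:1 ⇒ R = (7/8, 0)
4. V is where the line through R parallel to DA meets line BD ⇒ V = (-17/5, -171/20)
V = B + t·(D−B) with t = -17/5, so BV:VD = t:(1−t) = -17/5:22/5

BV:VD = -17/22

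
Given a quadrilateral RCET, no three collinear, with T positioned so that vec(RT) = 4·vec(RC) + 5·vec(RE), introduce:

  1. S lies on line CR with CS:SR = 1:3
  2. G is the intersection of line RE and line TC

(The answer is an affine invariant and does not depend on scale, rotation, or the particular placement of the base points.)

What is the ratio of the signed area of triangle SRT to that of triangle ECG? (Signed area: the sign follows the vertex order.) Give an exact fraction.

Choose coordinates R = (0, 0), C = (1, 0), E = (0, 1), T = (4, 5).
1. S lies on line CR with CS:SR = 1:3 ⇒ S = (3/4, 0)
2. G is the intersection of line RE and line TC ⇒ G = (0, -5/3)
2·[SRT] = -15/4, 2·[ECG] = -8/3
[SRT]:[ECG] = -15/4:-8/3 = 45/32

[SRT]:[ECG] = 45/32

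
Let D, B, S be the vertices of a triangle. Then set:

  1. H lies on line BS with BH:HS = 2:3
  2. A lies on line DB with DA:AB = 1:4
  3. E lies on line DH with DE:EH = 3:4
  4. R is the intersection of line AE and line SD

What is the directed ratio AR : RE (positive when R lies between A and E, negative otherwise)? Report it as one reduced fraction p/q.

AR:RE = -7/9

Set D = (0, 0), B = (1, 0), S = (0, 1); any affine frame gives the same invariant.
1. H lies on line BS with BH:HS = 2:3 ⇒ H = (3/5, 2/5)
2. A lies on line DB with DA:AB = 1:4 ⇒ A = (1/5, 0)
3. E lies on line DH with DE:EH = 3:4 ⇒ E = (9/35, 6/35)
4. R is the intersection of line AE and line SD ⇒ R = (0, -3/5)
R = A + t·(E−A) with t = -7/2, so AR:RE = t:(1−t) = -7/2:9/2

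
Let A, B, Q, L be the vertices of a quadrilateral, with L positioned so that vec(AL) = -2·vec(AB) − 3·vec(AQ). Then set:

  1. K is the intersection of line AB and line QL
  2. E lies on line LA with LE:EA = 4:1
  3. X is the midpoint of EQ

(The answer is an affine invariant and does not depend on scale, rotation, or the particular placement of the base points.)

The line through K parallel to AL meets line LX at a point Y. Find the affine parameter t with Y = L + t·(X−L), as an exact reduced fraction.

t = 3/2

Set A = (0, 0), B = (1, 0), Q = (0, 1), L = (-2, -3); any affine frame gives the same invariant.
1. K is the intersection of line AB and line QL ⇒ K = (-1/2, 0)
2. E lies on line LA with LE:EA = 4:1 ⇒ E = (-2/5, -3/5)
3. X is the midpoint of EQ ⇒ X = (-1/5, 1/5)
through K parallel to AL: direction (-2, -3); meets LX at Y = (7/10, 9/5)
Y = L + t·(X−L) with t = 3/2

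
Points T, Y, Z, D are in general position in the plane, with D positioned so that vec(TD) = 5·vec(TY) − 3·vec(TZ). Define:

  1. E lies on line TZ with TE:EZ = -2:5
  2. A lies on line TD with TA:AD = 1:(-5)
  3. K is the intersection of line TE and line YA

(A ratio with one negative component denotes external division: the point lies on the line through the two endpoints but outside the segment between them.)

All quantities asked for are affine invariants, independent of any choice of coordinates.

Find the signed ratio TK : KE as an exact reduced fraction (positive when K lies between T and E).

Work in coordinates with T = (0, 0), Y = (1, 0), Z = (0, 1), D = (5, -3).
1. E lies on line TZ with TE:EZ = -2:5 ⇒ E = (0, -2/3)
2. A lies on line TD with TA:AD = 1:(-5) ⇒ A = (-5/4, 3/4)
3. K is the intersection of line TE and line YA ⇒ K = (0, 1/3)
K = T + t·(E−T) with t = -1/2, so TK:KE = t:(1−t) = -1/2:3/2

TK:KE = -1/3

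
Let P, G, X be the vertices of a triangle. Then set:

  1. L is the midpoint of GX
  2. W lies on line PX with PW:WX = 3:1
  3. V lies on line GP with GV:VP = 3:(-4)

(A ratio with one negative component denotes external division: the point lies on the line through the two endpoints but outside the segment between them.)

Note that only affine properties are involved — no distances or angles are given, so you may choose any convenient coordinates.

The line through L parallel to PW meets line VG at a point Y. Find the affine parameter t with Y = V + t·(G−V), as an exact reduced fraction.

Work in coordinates with P = (0, 0), G = (1, 0), X = (0, 1).
1. L is the midpoint of GX ⇒ L = (1/2, 1/2)
2. W lies on line PX with PW:WX = 3:1 ⇒ W = (0, 3/4)
3. V lies on line GP with GV:VP = 3:(-4) ⇒ V = (4, 0)
through L parallel to PW: direction (0, 3/4); meets VG at Y = (1/2, 0)
Y = V + t·(G−V) with t = 7/6

t = 7/6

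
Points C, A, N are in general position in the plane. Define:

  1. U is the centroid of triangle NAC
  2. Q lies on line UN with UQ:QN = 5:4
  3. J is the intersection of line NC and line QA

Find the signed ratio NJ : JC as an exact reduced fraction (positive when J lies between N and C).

NJ:JC = 4/19

Assign C = (0, 0), A = (1, 0), N = (0, 1) — the answer is frame-independent, so this choice is without loss of generality.
1. U is the centroid of triangle NAC ⇒ U = (1/3, 1/3)
2. Q lies on line UN with UQ:QN = 5:4 ⇒ Q = (4/27, 19/27)
3. J is the intersection of line NC and line QA ⇒ J = (0, 19/23)
J = N + t·(C−N) with t = 4/23, so NJ:JC = t:(1−t) = 4/23:19/23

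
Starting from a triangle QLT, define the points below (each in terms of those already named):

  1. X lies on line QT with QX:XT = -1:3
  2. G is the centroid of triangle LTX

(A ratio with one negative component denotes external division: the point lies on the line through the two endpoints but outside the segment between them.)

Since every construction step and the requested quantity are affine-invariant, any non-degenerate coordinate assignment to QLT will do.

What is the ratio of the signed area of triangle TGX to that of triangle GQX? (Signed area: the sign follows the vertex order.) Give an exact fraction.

[TGX]:[GQX] = -3

Set Q = (0, 0), L = (1, 0), T = (0, 1); any affine frame gives the same invariant.
1. X lies on line QT with QX:XT = -1:3 ⇒ X = (0, -1/2)
2. G is the centroid of triangle LTX ⇒ G = (1/3, 1/6)
2·[TGX] = -1/2, 2·[GQX] = 1/6
[TGX]:[GQX] = -1/2:1/6 = -3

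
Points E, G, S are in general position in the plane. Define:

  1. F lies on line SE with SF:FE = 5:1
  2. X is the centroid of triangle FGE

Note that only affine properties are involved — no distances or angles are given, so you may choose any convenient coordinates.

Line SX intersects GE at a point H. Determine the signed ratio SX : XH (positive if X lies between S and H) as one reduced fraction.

Choose coordinates E = (0, 0), G = (1, 0), S = (0, 1).
1. F lies on line SE with SF:FE = 5:1 ⇒ F = (0, 1/6)
2. X is the centroid of triangle FGE ⇒ X = (1/3, 1/18)
line SX meets GE at H = (6/17, 0)
X = S + t·(H−S) with t = 17/18, so SX:XH = 17/18:1/18

SX:XH = 17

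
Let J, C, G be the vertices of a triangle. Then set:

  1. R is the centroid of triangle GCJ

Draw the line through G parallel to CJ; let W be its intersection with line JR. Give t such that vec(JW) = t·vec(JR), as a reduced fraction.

Set J = (0, 0), C = (1, 0), G = (0, 1); any affine frame gives the same invariant.
1. R is the centroid of triangle GCJ ⇒ R = (1/3, 1/3)
through G parallel to CJ: direction (-1, 0); meets JR at W = (1, 1)
W = J + t·(R−J) with t = 3

t = 3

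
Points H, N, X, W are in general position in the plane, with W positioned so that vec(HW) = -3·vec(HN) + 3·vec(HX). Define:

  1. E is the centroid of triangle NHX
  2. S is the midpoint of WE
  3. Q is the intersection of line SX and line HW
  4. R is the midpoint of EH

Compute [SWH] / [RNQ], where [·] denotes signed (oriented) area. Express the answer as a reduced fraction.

[SWH]:[RNQ] = 6/7

Work in coordinates with H = (0, 0), N = (1, 0), X = (0, 1), W = (-3, 3).
1. E is the centroid of triangle NHX ⇒ E = (1/3, 1/3)
2. S is the midpoint of WE ⇒ S = (-4/3, 5/3)
3. Q is the intersection of line SX and line HW ⇒ Q = (-2, 2)
4. R is the midpoint of EH ⇒ R = (1/6, 1/6)
2·[SWH] = 1, 2·[RNQ] = 7/6
[SWH]:[RNQ] = 1:7/6 = 6/7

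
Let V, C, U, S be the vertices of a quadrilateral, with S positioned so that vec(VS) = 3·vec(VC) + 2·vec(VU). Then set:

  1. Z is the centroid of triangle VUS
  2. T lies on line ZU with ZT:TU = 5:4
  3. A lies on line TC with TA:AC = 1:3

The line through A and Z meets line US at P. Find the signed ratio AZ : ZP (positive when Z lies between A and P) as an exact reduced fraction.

AZ:ZP = 1/3

Work in coordinates with V = (0, 0), C = (1, 0), U = (0, 1), S = (3, 2).
1. Z is the centroid of triangle VUS ⇒ Z = (1, 1)
2. T lies on line ZU with ZT:TU = 5:4 ⇒ T = (4/9, 1)
3. A lies on line TC with TA:AC = 1:3 ⇒ A = (7/12, 3/4)
line AZ meets US at P = (9/4, 7/4)
Z = A + t·(P−A) with t = 1/4, so AZ:ZP = 1/4:3/4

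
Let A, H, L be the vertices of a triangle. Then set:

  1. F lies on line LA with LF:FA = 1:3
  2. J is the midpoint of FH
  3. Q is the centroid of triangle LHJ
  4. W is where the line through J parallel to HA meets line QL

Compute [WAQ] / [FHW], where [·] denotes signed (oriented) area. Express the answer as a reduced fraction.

[WAQ]:[FHW] = -4/3

Assign A = (0, 0), H = (1, 0), L = (0, 1) — the answer is frame-independent, so this choice is without loss of generality.
1. F lies on line LA with LF:FA = 1:3 ⇒ F = (0, 3/4)
2. J is the midpoint of FH ⇒ J = (1/2, 3/8)
3. Q is the centroid of triangle LHJ ⇒ Q = (1/2, 11/24)
4. W is where the line through J parallel to HA meets line QL ⇒ W = (15/26, 3/8)
2·[WAQ] = -1/13, 2·[FHW] = 3/52
[WAQ]:[FHW] = -1/13:3/52 = -4/3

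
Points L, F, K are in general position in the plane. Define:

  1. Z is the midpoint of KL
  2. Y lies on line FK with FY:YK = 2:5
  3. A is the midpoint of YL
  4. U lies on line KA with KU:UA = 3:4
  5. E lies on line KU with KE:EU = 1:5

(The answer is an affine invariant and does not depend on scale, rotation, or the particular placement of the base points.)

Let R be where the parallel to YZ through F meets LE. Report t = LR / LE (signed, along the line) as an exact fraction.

Work in coordinates with L = (0, 0), F = (1, 0), K = (0, 1).
1. Z is the midpoint of KL ⇒ Z = (0, 1/2)
2. Y lies on line FK with FY:YK = 2:5 ⇒ Y = (5/7, 2/7)
3. A is the midpoint of YL ⇒ A = (5/14, 1/7)
4. U lies on line KA with KU:UA = 3:4 ⇒ U = (15/98, 31/49)
5. E lies on line KU with KE:EU = 1:5 ⇒ E = (5/196, 46/49)
through F parallel to YZ: direction (-5/7, 3/14); meets LE at R = (3/371, 552/1855)
R = L + t·(E−L) with t = 84/265

t = 84/265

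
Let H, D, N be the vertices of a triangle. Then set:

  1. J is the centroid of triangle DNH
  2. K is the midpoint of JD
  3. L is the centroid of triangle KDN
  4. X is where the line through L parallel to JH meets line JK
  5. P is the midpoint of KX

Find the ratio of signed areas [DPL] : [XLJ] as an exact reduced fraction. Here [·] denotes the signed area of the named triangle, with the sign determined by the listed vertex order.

Work in coordinates with H = (0, 0), D = (1, 0), N = (0, 1).
1. J is the centroid of triangle DNH ⇒ J = (1/3, 1/3)
2. K is the midpoint of JD ⇒ K = (2/3, 1/6)
3. L is the centroid of triangle KDN ⇒ L = (5/9, 7/18)
4. X is where the line through L parallel to JH meets line JK ⇒ X = (4/9, 5/18)
5. P is the midpoint of KX ⇒ P = (5/9, 2/9)
2·[DPL] = -2/27, 2·[XLJ] = 1/54
[DPL]:[XLJ] = -2/27:1/54 = -4

[DPL]:[XLJ] = -4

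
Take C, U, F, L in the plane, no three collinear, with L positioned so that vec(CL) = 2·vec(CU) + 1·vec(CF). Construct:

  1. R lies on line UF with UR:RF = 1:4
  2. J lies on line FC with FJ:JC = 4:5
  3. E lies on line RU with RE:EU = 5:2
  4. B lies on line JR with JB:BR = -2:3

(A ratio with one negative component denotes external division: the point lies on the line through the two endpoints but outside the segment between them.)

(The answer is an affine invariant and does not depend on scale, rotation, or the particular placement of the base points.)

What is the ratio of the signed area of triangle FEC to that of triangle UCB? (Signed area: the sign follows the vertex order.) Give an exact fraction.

[FEC]:[UCB] = 99/133

Choose coordinates C = (0, 0), U = (1, 0), F = (0, 1), L = (2, 1).
1. R lies on line UF with UR:RF = 1:4 ⇒ R = (4/5, 1/5)
2. J lies on line FC with FJ:JC = 4:5 ⇒ J = (0, 5/9)
3. E lies on line RU with RE:EU = 5:2 ⇒ E = (33/35, 2/35)
4. B lies on line JR with JB:BR = -2:3 ⇒ B = (-8/5, 19/15)
2·[FEC] = -33/35, 2·[UCB] = -19/15
[FEC]:[UCB] = -33/35:-19/15 = 99/133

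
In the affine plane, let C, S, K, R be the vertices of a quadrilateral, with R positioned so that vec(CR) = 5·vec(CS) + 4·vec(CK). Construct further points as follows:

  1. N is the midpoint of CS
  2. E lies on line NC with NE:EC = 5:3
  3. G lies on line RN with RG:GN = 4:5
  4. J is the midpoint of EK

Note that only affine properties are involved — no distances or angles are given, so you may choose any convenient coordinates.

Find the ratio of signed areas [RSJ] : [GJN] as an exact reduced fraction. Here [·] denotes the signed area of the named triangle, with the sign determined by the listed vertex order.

Choose coordinates C = (0, 0), S = (1, 0), K = (0, 1), R = (5, 4).
1. N is the midpoint of CS ⇒ N = (1/2, 0)
2. E lies on line NC with NE:EC = 5:3 ⇒ E = (3/16, 0)
3. G lies on line RN with RG:GN = 4:5 ⇒ G = (3, 20/9)
4. J is the midpoint of EK ⇒ J = (3/32, 1/2)
2·[RSJ] = -45/8, 2·[GJN] = 155/72
[RSJ]:[GJN] = -45/8:155/72 = -81/31

[RSJ]:[GJN] = -81/31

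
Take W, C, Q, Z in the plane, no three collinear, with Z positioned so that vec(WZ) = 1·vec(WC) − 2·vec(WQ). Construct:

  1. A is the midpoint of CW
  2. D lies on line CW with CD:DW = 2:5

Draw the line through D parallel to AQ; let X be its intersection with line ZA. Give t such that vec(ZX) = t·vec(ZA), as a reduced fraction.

Work in coordinates with W = (0, 0), C = (1, 0), Q = (0, 1), Z = (1, -2).
1. A is the midpoint of CW ⇒ A = (1/2, 0)
2. D lies on line CW with CD:DW = 2:5 ⇒ D = (5/7, 0)
through D parallel to AQ: direction (-1/2, 1); meets ZA at X = (2/7, 6/7)
X = Z + t·(A−Z) with t = 10/7

t = 10/7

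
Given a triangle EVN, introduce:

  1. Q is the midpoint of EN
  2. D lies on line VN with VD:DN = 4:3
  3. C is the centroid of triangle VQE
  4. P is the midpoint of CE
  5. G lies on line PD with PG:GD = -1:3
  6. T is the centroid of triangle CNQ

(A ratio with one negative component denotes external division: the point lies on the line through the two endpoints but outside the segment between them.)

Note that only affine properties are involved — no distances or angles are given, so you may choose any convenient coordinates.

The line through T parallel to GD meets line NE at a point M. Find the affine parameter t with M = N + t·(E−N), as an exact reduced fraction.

Work in coordinates with E = (0, 0), V = (1, 0), N = (0, 1).
1. Q is the midpoint of EN ⇒ Q = (0, 1/2)
2. D lies on line VN with VD:DN = 4:3 ⇒ D = (3/7, 4/7)
3. C is the centroid of triangle VQE ⇒ C = (1/3, 1/6)
4. P is the midpoint of CE ⇒ P = (1/6, 1/12)
5. G lies on line PD with PG:GD = -1:3 ⇒ G = (1/28, -9/56)
6. T is the centroid of triangle CNQ ⇒ T = (1/9, 5/9)
through T parallel to GD: direction (11/28, 41/56); meets NE at M = (0, 23/66)
M = N + t·(E−N) with t = 43/66

t = 43/66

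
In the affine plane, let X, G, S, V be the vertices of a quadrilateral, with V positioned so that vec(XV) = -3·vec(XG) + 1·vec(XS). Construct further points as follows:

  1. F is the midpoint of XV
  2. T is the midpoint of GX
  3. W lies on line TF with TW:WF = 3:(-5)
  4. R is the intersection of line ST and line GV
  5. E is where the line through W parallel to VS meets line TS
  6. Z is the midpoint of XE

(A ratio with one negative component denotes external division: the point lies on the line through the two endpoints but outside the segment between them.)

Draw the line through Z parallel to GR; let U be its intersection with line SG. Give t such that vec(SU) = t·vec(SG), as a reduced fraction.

Work in coordinates with X = (0, 0), G = (1, 0), S = (0, 1), V = (-3, 1).
1. F is the midpoint of XV ⇒ F = (-3/2, 1/2)
2. T is the midpoint of GX ⇒ T = (1/2, 0)
3. W lies on line TF with TW:WF = 3:(-5) ⇒ W = (7/2, -3/4)
4. R is the intersection of line ST and line GV ⇒ R = (3/7, 1/7)
5. E is where the line through W parallel to VS meets line TS ⇒ E = (7/8, -3/4)
6. Z is the midpoint of XE ⇒ Z = (7/16, -3/8)
through Z parallel to GR: direction (-4/7, 1/7); meets SG at U = (27/16, -11/16)
U = S + t·(G−S) with t = 27/16

t = 27/16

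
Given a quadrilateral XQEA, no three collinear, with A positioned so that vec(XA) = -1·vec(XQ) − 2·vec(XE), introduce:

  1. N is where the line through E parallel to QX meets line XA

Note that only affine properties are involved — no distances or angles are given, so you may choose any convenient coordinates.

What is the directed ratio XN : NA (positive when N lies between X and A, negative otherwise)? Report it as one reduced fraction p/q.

XN:NA = -1/3

Choose coordinates X = (0, 0), Q = (1, 0), E = (0, 1), A = (-1, -2).
1. N is where the line through E parallel to QX meets line XA ⇒ N = (1/2, 1)
N = X + t·(A−X) with t = -1/2, so XN:NA = t:(1−t) = -1/2:3/2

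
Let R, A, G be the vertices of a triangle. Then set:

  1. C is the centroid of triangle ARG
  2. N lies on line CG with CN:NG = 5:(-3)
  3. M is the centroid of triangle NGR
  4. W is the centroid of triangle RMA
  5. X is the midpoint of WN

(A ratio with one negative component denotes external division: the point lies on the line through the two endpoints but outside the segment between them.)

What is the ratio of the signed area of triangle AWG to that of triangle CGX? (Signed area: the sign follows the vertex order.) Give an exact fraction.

[AWG]:[CGX] = -21

Work in coordinates with R = (0, 0), A = (1, 0), G = (0, 1).
1. C is the centroid of triangle ARG ⇒ C = (1/3, 1/3)
2. N lies on line CG with CN:NG = 5:(-3) ⇒ N = (-1/2, 2)
3. M is the centroid of triangle NGR ⇒ M = (-1/6, 1)
4. W is the centroid of triangle RMA ⇒ W = (5/18, 1/3)
5. X is the midpoint of WN ⇒ X = (-1/9, 7/6)
2·[AWG] = -7/18, 2·[CGX] = 1/54
[AWG]:[CGX] = -7/18:1/54 = -21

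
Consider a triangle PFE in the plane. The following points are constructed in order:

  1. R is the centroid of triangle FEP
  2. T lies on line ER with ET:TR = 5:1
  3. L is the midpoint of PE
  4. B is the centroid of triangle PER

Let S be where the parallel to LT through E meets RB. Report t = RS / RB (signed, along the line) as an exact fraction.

Work in coordinates with P = (0, 0), F = (1, 0), E = (0, 1).
1. R is the centroid of triangle FEP ⇒ R = (1/3, 1/3)
2. T lies on line ER with ET:TR = 5:1 ⇒ T = (5/18, 4/9)
3. L is the midpoint of PE ⇒ L = (0, 1/2)
4. B is the centroid of triangle PER ⇒ B = (1/9, 4/9)
through E parallel to LT: direction (5/18, -1/18); meets RB at S = (-5/3, 4/3)
S = R + t·(B−R) with t = 9

t = 9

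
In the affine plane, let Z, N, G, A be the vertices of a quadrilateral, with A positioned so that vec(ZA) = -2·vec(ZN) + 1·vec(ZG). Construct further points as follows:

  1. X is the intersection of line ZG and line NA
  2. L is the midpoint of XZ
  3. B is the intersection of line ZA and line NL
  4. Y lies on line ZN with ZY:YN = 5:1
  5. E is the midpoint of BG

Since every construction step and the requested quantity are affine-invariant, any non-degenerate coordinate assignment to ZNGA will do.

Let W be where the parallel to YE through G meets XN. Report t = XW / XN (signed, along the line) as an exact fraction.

t = 52/19

Set Z = (0, 0), N = (1, 0), G = (0, 1), A = (-2, 1); any affine frame gives the same invariant.
1. X is the intersection of line ZG and line NA ⇒ X = (0, 1/3)
2. L is the midpoint of XZ ⇒ L = (0, 1/6)
3. B is the intersection of line ZA and line NL ⇒ B = (-1/2, 1/4)
4. Y lies on line ZN with ZY:YN = 5:1 ⇒ Y = (5/6, 0)
5. E is the midpoint of BG ⇒ E = (-1/4, 5/8)
through G parallel to YE: direction (-13/12, 5/8); meets XN at W = (52/19, -11/19)
W = X + t·(N−X) with t = 52/19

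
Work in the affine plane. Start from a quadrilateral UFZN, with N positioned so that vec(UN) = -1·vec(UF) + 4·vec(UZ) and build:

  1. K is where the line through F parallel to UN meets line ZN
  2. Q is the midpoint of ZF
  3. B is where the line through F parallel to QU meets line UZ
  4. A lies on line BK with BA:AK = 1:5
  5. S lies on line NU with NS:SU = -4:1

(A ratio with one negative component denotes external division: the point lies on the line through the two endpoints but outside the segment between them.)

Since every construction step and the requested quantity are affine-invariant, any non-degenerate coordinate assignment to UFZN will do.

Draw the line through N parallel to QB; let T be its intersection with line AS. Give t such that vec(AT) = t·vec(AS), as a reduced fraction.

t = 8

Assign U = (0, 0), F = (1, 0), Z = (0, 1), N = (-1, 4) — the answer is frame-independent, so this choice is without loss of generality.
1. K is where the line through F parallel to UN meets line ZN ⇒ K = (3, -8)
2. Q is the midpoint of ZF ⇒ Q = (1/2, 1/2)
3. B is where the line through F parallel to QU meets line UZ ⇒ B = (0, -1)
4. A lies on line BK with BA:AK = 1:5 ⇒ A = (1/2, -13/6)
5. S lies on line NU with NS:SU = -4:1 ⇒ S = (1/3, -4/3)
through N parallel to QB: direction (-1/2, -3/2); meets AS at T = (-5/6, 9/2)
T = A + t·(S−A) with t = 8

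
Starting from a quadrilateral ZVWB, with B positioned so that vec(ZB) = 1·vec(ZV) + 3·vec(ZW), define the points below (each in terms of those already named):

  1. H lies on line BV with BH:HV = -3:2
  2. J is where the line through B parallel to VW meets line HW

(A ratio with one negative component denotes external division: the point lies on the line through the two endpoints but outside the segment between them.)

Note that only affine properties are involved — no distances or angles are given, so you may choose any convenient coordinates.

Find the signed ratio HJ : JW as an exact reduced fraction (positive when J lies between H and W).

HJ:JW = -3

Choose coordinates Z = (0, 0), V = (1, 0), W = (0, 1), B = (1, 3).
1. H lies on line BV with BH:HV = -3:2 ⇒ H = (1, -6)
2. J is where the line through B parallel to VW meets line HW ⇒ J = (-1/2, 9/2)
J = H + t·(W−H) with t = 3/2, so HJ:JW = t:(1−t) = 3/2:-1/2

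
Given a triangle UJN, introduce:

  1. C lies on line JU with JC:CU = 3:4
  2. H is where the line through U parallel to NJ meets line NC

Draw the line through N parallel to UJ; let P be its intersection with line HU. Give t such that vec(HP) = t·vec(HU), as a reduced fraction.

Choose coordinates U = (0, 0), J = (1, 0), N = (0, 1).
1. C lies on line JU with JC:CU = 3:4 ⇒ C = (4/7, 0)
2. H is where the line through U parallel to NJ meets line NC ⇒ H = (4/3, -4/3)
through N parallel to UJ: direction (1, 0); meets HU at P = (-1, 1)
P = H + t·(U−H) with t = 7/4

t = 7/4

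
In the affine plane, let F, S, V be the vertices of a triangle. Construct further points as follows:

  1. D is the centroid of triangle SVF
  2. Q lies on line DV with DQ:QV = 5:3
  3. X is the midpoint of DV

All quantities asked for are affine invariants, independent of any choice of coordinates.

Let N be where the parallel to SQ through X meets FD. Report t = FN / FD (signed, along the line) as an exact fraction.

t = 17/13

Set F = (0, 0), S = (1, 0), V = (0, 1); any affine frame gives the same invariant.
1. D is the centroid of triangle SVF ⇒ D = (1/3, 1/3)
2. Q lies on line DV with DQ:QV = 5:3 ⇒ Q = (1/8, 3/4)
3. X is the midpoint of DV ⇒ X = (1/6, 2/3)
through X parallel to SQ: direction (-7/8, 3/4); meets FD at N = (17/39, 17/39)
N = F + t·(D−F) with t = 17/13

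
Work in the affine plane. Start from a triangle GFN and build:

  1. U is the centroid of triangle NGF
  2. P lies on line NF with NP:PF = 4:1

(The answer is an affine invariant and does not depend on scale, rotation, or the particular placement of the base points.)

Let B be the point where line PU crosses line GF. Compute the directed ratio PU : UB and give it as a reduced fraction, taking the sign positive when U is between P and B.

PU:UB = -2/5

Work in coordinates with G = (0, 0), F = (1, 0), N = (0, 1).
1. U is the centroid of triangle NGF ⇒ U = (1/3, 1/3)
2. P lies on line NF with NP:PF = 4:1 ⇒ P = (4/5, 1/5)
line PU meets GF at B = (3/2, 0)
U = P + t·(B−P) with t = -2/3, so PU:UB = -2/3:5/3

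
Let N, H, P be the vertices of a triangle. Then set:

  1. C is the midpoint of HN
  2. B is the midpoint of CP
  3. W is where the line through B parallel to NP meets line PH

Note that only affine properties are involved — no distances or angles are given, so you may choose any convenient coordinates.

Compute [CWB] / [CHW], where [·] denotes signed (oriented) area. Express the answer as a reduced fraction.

[CWB]:[CHW] = 1/6

Set N = (0, 0), H = (1, 0), P = (0, 1); any affine frame gives the same invariant.
1. C is the midpoint of HN ⇒ C = (1/2, 0)
2. B is the midpoint of CP ⇒ B = (1/4, 1/2)
3. W is where the line through B parallel to NP meets line PH ⇒ W = (1/4, 3/4)
2·[CWB] = 1/16, 2·[CHW] = 3/8
[CWB]:[CHW] = 1/16:3/8 = 1/6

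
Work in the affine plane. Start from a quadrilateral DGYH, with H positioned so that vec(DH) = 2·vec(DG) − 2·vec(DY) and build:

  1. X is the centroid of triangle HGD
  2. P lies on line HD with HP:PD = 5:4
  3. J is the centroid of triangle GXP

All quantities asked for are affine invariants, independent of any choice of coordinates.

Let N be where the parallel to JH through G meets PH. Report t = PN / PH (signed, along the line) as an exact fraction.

t = 11/5

Set D = (0, 0), G = (1, 0), Y = (0, 1), H = (2, -2); any affine frame gives the same invariant.
1. X is the centroid of triangle HGD ⇒ X = (1, -2/3)
2. P lies on line HD with HP:PD = 5:4 ⇒ P = (8/9, -8/9)
3. J is the centroid of triangle GXP ⇒ J = (26/27, -14/27)
through G parallel to JH: direction (28/27, -40/27); meets PH at N = (10/3, -10/3)
N = P + t·(H−P) with t = 11/5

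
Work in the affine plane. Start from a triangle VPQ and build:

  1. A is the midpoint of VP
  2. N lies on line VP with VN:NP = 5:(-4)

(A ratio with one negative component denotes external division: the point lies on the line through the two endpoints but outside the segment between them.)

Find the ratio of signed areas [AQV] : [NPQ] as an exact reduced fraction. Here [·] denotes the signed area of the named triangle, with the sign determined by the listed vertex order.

[AQV]:[NPQ] = -1/8

Work in coordinates with V = (0, 0), P = (1, 0), Q = (0, 1).
1. A is the midpoint of VP ⇒ A = (1/2, 0)
2. N lies on line VP with VN:NP = 5:(-4) ⇒ N = (5, 0)
2·[AQV] = 1/2, 2·[NPQ] = -4
[AQV]:[NPQ] = 1/2:-4 = -1/8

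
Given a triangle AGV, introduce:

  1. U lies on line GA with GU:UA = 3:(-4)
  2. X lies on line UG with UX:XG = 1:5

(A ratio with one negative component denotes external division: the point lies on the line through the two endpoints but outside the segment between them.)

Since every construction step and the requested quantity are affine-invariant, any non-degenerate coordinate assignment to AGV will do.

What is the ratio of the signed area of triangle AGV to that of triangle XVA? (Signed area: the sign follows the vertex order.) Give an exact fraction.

Work in coordinates with A = (0, 0), G = (1, 0), V = (0, 1).
1. U lies on line GA with GU:UA = 3:(-4) ⇒ U = (4, 0)
2. X lies on line UG with UX:XG = 1:5 ⇒ X = (7/2, 0)
2·[AGV] = 1, 2·[XVA] = 7/2
[AGV]:[XVA] = 1:7/2 = 2/7

[AGV]:[XVA] = 2/7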